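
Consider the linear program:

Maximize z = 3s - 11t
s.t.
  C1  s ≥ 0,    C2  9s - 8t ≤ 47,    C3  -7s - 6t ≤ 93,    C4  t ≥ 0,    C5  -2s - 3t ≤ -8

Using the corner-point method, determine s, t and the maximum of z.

s = 47/9, t = 0, maximum z = 47/3

Feasible corners and z = 3s - 11t:
  (0, 8/3) → z = -88/3
  (47/9, 0) → z = 47/3
  (4, 0) → z = 12
The feasible region is unbounded (it extends along (0, 1), (8, 9)), but z strictly decreases along every unbounded feasible direction, so there is no improving ray and the maximum is attained at a vertex.

The optimum lies where 9s - 8t = 47 and t = 0.
Solving simultaneously gives s = 47/9, t = 0.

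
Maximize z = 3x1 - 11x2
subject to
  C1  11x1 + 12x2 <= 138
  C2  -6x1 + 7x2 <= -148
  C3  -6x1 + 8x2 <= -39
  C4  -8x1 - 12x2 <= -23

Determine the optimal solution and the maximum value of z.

Corner points and z = 3x1 - 11x2:
  (2742/149, -800/149) → z = 17026/149
  (115/3, -851/36) → z = 13501/36
  (1937/128, -523/64) → z = 17317/128

x1 = 115/3, x2 = -851/36, maximum z = 13501/36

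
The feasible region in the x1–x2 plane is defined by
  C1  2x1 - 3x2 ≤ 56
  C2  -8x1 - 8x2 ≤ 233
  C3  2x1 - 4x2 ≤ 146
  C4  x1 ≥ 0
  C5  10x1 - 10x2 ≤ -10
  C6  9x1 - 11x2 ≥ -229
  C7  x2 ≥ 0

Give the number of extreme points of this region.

3

Intersecting each pair of boundary lines and keeping only the points that satisfy every inequality leaves:
  (0, 1)
  (0, 229/11)
  (109, 110)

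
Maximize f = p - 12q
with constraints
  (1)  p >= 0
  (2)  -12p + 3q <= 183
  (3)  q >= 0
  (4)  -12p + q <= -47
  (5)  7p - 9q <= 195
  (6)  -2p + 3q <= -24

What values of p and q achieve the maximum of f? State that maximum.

Extreme points and f = p - 12q:
  (195/7, 0) → f = 195/7
  (12, 0) → f = 12
  (123, 74) → f = -765

p = 195/7, q = 0, maximum f = 195/7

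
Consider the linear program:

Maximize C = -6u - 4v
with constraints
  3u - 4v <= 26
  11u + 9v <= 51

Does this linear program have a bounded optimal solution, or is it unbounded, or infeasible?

From the feasible point (438/71, -133/71), moving in the direction (-9, 11) keeps every constraint satisfied while C increases without bound.

unbounded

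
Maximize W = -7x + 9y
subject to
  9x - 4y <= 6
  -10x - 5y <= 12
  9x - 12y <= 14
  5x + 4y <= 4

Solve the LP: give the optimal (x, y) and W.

x = -68/15, y = 20/3, maximum W = 1376/15

Vertices and W = -7x + 9y:
  (2/9, -1) → W = -95/9
  (5/7, 3/28) → W = -113/28
  (-74/165, -248/165) → W = -1714/165
  (-68/15, 20/3) → W = 1376/15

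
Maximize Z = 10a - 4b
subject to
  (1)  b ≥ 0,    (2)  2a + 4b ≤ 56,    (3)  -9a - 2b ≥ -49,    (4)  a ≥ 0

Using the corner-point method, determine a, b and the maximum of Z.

Extreme points and Z = 10a - 4b:
  (49/9, 0) → Z = 490/9
  (0, 0) → Z = 0
  (21/8, 203/16) → Z = -49/2
  (0, 14) → Z = -56

a = 49/9, b = 0, maximum Z = 490/9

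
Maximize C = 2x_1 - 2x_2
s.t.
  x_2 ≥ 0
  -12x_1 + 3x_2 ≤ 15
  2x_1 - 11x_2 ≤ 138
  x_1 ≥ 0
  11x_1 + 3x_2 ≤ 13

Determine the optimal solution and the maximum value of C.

x_1 = 13/11, x_2 = 0, maximum C = 26/11

Extreme points and C = 2x_1 - 2x_2:
  (0, 0) → C = 0
  (13/11, 0) → C = 26/11
  (0, 13/3) → C = -26/3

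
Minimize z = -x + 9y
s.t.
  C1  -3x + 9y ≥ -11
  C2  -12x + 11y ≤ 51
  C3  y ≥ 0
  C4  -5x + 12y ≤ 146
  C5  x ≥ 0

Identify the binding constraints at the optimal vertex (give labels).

Extreme points and z = -x + 9y:
  (11/3, 0) → z = -11/3
  (994/89, 1497/89) → z = 12479/89
  (0, 51/11) → z = 459/11
  (0, 0) → z = 0
The feasible region is unbounded (it extends along (3, 1), (12, 5)), but z strictly increases along every unbounded feasible direction, so there is no improving ray and the minimum is attained at a vertex.

The minimum is at (11/3, 0). Substituting into each constraint, equality holds for C1 and C3; the remaining constraints have slack.

C1 and C3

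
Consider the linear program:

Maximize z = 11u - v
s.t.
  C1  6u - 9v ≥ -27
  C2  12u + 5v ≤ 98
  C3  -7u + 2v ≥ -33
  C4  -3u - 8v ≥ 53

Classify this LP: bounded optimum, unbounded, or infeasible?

bounded optimum

Vertices and z = 11u - v:
  (-231/25, -79/25) → z = -2462/25
  (79/31, -235/31) → z = 1104/31
The feasible region has finitely many vertices and no improving ray; the maximum is 1104/31 at (79/31, -235/31).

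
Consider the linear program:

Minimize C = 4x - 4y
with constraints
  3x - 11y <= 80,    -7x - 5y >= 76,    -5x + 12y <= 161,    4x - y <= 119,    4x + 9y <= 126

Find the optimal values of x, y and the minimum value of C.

Corner points and C = 4x - 4y:
  (-109/23, -197/23) → C = 352/23
  (-2731/19, -883/19) → C = -7392/19
  (-1717/109, 747/109) → C = -9856/109

The optimum lies where 3x - 11y = 80 and -5x + 12y = 161.
Solving simultaneously gives x = -2731/19, y = -883/19.

x = -2731/19, y = -883/19, minimum C = -7392/19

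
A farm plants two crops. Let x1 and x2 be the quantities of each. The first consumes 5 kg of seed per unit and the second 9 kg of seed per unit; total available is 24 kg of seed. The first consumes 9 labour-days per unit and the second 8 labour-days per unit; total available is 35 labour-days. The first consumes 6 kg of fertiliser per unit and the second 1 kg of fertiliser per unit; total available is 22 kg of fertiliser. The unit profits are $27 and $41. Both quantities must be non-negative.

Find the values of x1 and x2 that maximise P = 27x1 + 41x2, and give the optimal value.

x1 = 3, x2 = 1, maximum P = 122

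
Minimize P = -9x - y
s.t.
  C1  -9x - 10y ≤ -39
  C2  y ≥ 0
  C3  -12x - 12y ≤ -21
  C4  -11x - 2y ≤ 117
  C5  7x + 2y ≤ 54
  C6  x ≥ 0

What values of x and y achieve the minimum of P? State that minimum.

The binding constraints are y = 0 and 7x + 2y = 54.
Solving simultaneously gives x = 54/7, y = 0.

x = 54/7, y = 0, minimum P = -486/7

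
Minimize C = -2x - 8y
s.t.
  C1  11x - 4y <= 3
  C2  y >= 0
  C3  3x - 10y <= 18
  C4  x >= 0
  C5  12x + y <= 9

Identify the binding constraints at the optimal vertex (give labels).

C4 and C5

Corner points and C = -2x - 8y:
  (3/11, 0) → C = -6/11
  (39/59, 63/59) → C = -582/59
  (0, 0) → C = 0
  (0, 9) → C = -72

The minimum is at (0, 9). Substituting into each constraint, equality holds for C4 and C5; the remaining constraints have slack.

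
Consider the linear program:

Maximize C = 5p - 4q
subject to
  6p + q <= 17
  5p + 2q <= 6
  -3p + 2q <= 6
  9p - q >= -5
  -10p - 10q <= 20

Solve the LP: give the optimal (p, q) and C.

Feasible corners and C = 5p - 4q:
  (0, 3) → C = -12
  (10/3, -16/3) → C = 38
  (-4/15, 13/5) → C = -176/15
  (-7/10, -13/10) → C = 17/10

The binding constraints are 5p + 2q = 6 and -10p - 10q = 20.
Solving simultaneously gives p = 10/3, q = -16/3.

p = 10/3, q = -16/3, maximum C = 38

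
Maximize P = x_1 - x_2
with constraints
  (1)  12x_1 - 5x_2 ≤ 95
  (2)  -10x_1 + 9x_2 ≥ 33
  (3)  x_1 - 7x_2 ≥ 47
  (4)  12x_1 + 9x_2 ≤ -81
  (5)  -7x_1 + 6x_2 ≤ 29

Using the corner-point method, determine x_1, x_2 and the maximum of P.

x_1 = -21, x_2 = -59/3, maximum P = -4/3

Extreme points and P = x_1 - x_2:
  (-654/61, -503/61) → P = -151/61
  (-21, -59/3) → P = -4/3
  (-485/43, -358/43) → P = -127/43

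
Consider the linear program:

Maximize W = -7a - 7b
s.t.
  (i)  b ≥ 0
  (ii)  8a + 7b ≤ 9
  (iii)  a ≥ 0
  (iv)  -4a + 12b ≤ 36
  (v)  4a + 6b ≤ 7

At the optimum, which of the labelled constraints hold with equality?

(i) and (iii)

Extreme points and W = -7a - 7b:
  (9/8, 0) → W = -63/8
  (0, 0) → W = 0
  (1/4, 1) → W = -35/4
  (0, 7/6) → W = -49/6

The maximum is at (0, 0). Substituting into each constraint, equality holds for (i) and (iii); the remaining constraints have slack.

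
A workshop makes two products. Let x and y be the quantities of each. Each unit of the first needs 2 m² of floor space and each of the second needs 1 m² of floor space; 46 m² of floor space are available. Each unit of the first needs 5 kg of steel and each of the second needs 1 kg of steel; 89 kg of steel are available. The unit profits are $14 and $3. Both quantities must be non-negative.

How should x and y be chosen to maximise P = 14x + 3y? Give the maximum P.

x = 43/3, y = 52/3, maximum P = 758/3

Feasible corners and P = 14x + 3y:
  (0, 0) → P = 0
  (0, 46) → P = 138
  (89/5, 0) → P = 1246/5
  (43/3, 52/3) → P = 758/3

At the optimal vertex, 2x + y = 46 and 5x + y = 89.
Solving simultaneously gives x = 43/3, y = 52/3.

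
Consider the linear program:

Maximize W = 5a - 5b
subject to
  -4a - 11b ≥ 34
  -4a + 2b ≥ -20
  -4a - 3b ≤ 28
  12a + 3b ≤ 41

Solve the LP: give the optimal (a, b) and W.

a = 1/5, b = -48/5, maximum W = 49

Extreme points and W = 5a - 5b:
  (38/13, -54/13) → W = 460/13
  (-103/16, -3/4) → W = -455/16
  (1/5, -48/5) → W = 49

The binding constraints are -4a + 2b = -20 and -4a - 3b = 28.
Solving simultaneously gives a = 1/5, b = -48/5.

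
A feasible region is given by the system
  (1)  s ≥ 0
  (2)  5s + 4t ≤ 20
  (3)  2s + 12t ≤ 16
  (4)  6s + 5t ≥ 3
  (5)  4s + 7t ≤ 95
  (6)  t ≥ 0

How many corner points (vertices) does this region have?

The feasible vertices (each the meet of two boundaries and inside every other half-plane) are:
  (0, 4/3)
  (0, 3/5)
  (44/13, 10/13)
  (4, 0)
  (1/2, 0)

5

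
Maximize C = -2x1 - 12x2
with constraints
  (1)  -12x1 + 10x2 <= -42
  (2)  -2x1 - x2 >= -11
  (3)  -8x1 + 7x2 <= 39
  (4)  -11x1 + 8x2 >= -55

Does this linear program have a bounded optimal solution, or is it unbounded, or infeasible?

unbounded

From the feasible point (19/4, 3/2), moving in the direction (-10, -12) keeps every constraint satisfied while C increases without bound.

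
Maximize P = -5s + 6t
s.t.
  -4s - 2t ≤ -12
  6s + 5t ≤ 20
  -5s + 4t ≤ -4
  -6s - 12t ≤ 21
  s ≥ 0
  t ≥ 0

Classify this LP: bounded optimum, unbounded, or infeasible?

bounded optimum

Feasible corners and P = -5s + 6t:
  (5/2, 1) → P = -13/2
  (3, 0) → P = -15
  (10/3, 0) → P = -50/3
The feasible region has finitely many vertices and no improving ray; the maximum is -13/2 at (5/2, 1).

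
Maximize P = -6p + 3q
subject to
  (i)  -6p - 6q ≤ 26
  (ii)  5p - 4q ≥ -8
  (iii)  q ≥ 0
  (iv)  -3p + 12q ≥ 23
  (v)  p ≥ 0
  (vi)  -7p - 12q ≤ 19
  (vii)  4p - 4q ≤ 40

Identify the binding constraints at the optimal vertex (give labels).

Vertices and P = -6p + 3q:
  (0, 2) → P = 6
  (0, 23/12) → P = 23/4
  (143/9, 53/9) → P = -233/3
The feasible region is unbounded (it extends along (1, 1), (4, 5)), but P strictly decreases along every unbounded feasible direction, so there is no improving ray and the maximum is attained at a vertex.

The maximum is at (0, 2). Substituting into each constraint, equality holds for (ii) and (v); the remaining constraints have slack.

(ii) and (v)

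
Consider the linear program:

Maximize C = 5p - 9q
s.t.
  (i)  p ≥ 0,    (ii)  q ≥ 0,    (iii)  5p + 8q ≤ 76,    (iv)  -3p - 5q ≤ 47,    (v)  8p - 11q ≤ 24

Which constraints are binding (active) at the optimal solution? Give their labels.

Feasible corners and C = 5p - 9q:
  (0, 0) → C = 0
  (0, 19/2) → C = -171/2
  (3, 0) → C = 15
  (1028/119, 488/119) → C = 44/7

The maximum is at (3, 0). Substituting into each constraint, equality holds for (ii) and (v); the remaining constraints have slack.

(ii) and (v)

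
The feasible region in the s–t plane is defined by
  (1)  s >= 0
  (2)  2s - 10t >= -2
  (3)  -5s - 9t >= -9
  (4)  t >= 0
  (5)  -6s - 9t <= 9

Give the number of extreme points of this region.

Intersecting each pair of boundary lines and keeping only the points that satisfy every inequality leaves:
  (0, 1/5)
  (0, 0)
  (18/17, 7/17)
  (9/5, 0)

4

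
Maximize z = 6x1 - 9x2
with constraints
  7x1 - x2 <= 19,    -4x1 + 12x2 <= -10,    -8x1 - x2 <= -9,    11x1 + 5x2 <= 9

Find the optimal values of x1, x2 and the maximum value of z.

Vertices and z = 6x1 - 9x2:
  (28/15, -89/15) → z = 323/5
  (52/23, -73/23) → z = 969/23
  (36/29, -27/29) → z = 459/29

x1 = 28/15, x2 = -89/15, maximum z = 323/5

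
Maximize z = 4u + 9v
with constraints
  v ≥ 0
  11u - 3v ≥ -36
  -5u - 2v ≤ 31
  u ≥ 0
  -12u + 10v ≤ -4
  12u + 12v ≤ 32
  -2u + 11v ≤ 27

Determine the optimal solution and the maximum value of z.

u = 46/33, v = 14/11, maximum z = 562/33

Vertices and z = 4u + 9v:
  (1/3, 0) → z = 4/3
  (8/3, 0) → z = 32/3
  (46/33, 14/11) → z = 562/33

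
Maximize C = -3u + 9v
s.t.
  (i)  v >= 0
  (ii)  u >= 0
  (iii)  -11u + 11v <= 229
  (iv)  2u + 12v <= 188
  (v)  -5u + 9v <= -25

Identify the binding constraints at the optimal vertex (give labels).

Corner points and C = -3u + 9v:
  (94, 0) → C = -282
  (5, 0) → C = -15
  (332/13, 445/39) → C = 339/13

The maximum is at (332/13, 445/39). Substituting into each constraint, equality holds for (iv) and (v); the remaining constraints have slack.

(iv) and (v)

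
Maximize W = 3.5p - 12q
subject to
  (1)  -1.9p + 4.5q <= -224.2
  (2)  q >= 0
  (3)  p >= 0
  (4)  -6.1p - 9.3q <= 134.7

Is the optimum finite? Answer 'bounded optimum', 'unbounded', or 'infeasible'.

unbounded

From the feasible point (118, 0), moving in the direction (1, 0) keeps every constraint satisfied while W increases without bound.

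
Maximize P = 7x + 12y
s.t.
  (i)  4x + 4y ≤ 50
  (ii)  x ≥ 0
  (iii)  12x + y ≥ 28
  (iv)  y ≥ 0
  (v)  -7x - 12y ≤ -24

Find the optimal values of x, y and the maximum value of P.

x = 31/22, y = 122/11, maximum P = 3145/22

Extreme points and P = 7x + 12y:
  (31/22, 122/11) → P = 3145/22
  (25/2, 0) → P = 175/2
  (312/137, 92/137) → P = 24
  (24/7, 0) → P = 24

At the optimal vertex, 4x + 4y = 50 and 12x + y = 28.
Solving simultaneously gives x = 31/22, y = 122/11.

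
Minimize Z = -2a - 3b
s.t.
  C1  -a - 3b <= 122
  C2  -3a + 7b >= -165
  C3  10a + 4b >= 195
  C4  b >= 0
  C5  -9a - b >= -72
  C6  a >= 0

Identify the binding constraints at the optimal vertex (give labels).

Corner points and Z = -2a - 3b:
  (93/26, 1035/26) → Z = -3291/26
  (0, 195/4) → Z = -585/4
  (0, 72) → Z = -216

The minimum is at (0, 72). Substituting into each constraint, equality holds for C5 and C6; the remaining constraints have slack.

C5 and C6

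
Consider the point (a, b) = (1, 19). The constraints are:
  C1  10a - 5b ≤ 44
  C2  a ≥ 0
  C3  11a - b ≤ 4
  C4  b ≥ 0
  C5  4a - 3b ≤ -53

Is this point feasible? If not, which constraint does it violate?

feasible

C1: -85 ≤ 44 ✓
C2: 1 ≥ 0 ✓
C3: -8 ≤ 4 ✓
C4: 19 ≥ 0 ✓
C5: -53 ≤ -53 ✓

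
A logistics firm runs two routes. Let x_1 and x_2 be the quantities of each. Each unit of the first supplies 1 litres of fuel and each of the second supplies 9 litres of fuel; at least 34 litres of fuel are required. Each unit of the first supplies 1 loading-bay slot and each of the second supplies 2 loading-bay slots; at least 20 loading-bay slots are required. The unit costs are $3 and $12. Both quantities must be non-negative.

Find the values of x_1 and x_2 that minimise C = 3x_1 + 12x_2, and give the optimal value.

x_1 = 16, x_2 = 2, minimum C = 72

The feasible region is unbounded (it extends along (0, 1), (1, 0)), but C strictly increases along every unbounded feasible direction, so there is no improving ray and the minimum is attained at a vertex.

The binding constraints are x_1 + 9x_2 = 34 and x_1 + 2x_2 = 20.
Solving simultaneously gives x_1 = 16, x_2 = 2.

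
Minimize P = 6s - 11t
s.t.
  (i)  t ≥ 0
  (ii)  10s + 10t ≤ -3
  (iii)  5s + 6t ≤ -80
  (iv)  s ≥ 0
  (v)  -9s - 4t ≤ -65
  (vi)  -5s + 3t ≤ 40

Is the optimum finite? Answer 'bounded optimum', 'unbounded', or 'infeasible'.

The boundaries 10s + 10t = -3 and 5s + 6t = -80 meet at (391/5, -157/2), but that point violates t ≥ 0. Every candidate vertex is excluded by some other constraint, so the feasible region is empty.

infeasible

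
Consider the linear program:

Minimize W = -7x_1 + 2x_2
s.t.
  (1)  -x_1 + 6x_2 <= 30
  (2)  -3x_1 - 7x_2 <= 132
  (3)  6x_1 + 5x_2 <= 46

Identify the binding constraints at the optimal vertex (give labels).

(2) and (3)

Vertices and W = -7x_1 + 2x_2:
  (-1002/25, -42/25) → W = 1386/5
  (126/41, 226/41) → W = -430/41
  (982/27, -310/9) → W = -8734/27

The minimum is at (982/27, -310/9). Substituting into each constraint, equality holds for (2) and (3); the remaining constraints have slack.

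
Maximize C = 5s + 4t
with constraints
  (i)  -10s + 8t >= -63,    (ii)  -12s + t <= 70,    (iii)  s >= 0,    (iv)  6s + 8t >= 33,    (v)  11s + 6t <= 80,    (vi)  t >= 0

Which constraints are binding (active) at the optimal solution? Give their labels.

Extreme points and C = 5s + 4t:
  (509/74, 107/148) → C = 2759/74
  (63/10, 0) → C = 63/2
  (0, 33/8) → C = 33/2
  (0, 40/3) → C = 160/3
  (11/2, 0) → C = 55/2

The maximum is at (0, 40/3). Substituting into each constraint, equality holds for (iii) and (v); the remaining constraints have slack.

(iii) and (v)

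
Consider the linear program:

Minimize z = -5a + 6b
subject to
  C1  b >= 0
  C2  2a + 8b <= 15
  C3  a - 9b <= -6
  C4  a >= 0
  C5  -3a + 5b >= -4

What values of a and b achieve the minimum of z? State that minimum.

Feasible corners and z = -5a + 6b:
  (0, 15/8) → z = 45/4
  (107/34, 37/34) → z = -313/34
  (0, 2/3) → z = 4
  (3, 1) → z = -9

The optimum lies where 2a + 8b = 15 and -3a + 5b = -4.
Solving simultaneously gives a = 107/34, b = 37/34.

a = 107/34, b = 37/34, minimum z = -313/34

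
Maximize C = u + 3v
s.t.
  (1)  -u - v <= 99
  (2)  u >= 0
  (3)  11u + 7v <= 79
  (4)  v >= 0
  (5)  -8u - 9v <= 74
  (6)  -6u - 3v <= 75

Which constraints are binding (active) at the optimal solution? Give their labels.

Feasible corners and C = u + 3v:
  (0, 79/7) → C = 237/7
  (0, 0) → C = 0
  (79/11, 0) → C = 79/11

The maximum is at (0, 79/7). Substituting into each constraint, equality holds for (2) and (3); the remaining constraints have slack.

(2) and (3)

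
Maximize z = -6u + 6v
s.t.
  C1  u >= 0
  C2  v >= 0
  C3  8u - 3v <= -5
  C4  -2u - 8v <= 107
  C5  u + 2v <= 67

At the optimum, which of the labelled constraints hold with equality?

C1 and C5

Vertices and z = -6u + 6v:
  (0, 5/3) → z = 10
  (0, 67/2) → z = 201
  (191/19, 541/19) → z = 2100/19

The maximum is at (0, 67/2). Substituting into each constraint, equality holds for C1 and C5; the remaining constraints have slack.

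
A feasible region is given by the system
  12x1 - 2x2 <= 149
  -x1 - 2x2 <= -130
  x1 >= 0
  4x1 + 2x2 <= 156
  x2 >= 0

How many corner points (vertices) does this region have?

3

Pairwise boundary intersections that survive every other constraint:
  (0, 65)
  (26/3, 182/3)
  (0, 78)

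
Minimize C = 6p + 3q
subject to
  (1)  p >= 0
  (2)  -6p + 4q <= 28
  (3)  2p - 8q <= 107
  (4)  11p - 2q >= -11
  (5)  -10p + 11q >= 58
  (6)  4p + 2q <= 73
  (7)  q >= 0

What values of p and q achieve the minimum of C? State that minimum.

p = 0, q = 58/11, minimum C = 174/11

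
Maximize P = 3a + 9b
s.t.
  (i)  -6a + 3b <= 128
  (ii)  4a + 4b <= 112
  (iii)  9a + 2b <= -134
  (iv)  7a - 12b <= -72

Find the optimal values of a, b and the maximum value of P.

a = -658/39, b = 116/13, maximum P = 386/13

Vertices and P = 3a + 9b:
  (-658/39, 116/13) → P = 386/13
  (-440/17, -464/51) → P = -2712/17
  (-876/61, -145/61) → P = -3933/61

The optimum lies where -6a + 3b = 128 and 9a + 2b = -134.
Solving simultaneously gives a = -658/39, b = 116/13.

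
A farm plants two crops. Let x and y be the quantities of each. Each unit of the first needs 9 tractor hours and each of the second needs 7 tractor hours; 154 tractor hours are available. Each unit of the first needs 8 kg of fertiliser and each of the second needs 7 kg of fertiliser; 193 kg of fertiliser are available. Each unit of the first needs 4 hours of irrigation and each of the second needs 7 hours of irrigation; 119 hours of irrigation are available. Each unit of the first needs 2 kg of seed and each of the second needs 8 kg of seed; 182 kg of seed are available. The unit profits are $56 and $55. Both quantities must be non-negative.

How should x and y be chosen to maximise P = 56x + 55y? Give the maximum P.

Corner points and P = 56x + 55y:
  (0, 0) → P = 0
  (0, 17) → P = 935
  (154/9, 0) → P = 8624/9
  (7, 13) → P = 1107

x = 7, y = 13, maximum P = 1107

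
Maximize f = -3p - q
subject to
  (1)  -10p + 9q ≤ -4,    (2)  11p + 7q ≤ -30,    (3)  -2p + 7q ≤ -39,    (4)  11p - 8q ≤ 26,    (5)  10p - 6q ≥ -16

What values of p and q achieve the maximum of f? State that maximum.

p = -142/7, q = -218/7, maximum f = 92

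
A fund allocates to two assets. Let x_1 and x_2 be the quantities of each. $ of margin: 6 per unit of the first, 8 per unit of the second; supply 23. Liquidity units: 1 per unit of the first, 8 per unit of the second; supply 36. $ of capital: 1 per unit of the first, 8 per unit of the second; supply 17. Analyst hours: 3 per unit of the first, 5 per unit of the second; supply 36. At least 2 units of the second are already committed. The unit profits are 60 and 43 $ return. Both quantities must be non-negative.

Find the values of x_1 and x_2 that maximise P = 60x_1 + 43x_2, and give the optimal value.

x_1 = 1, x_2 = 2, maximum P = 146

Feasible corners and P = 60x_1 + 43x_2:
  (0, 17/8) → P = 731/8
  (0, 2) → P = 86
  (1, 2) → P = 146

The binding constraints are x_1 + 8x_2 = 17 and x_2 = 2.
Solving simultaneously gives x_1 = 1, x_2 = 2.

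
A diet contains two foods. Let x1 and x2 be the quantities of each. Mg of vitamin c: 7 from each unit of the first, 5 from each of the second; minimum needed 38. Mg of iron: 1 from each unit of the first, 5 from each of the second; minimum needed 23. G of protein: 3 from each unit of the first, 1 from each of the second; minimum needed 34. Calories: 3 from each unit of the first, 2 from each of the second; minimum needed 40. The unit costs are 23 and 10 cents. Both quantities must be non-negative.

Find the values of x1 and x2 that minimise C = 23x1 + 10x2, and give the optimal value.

x1 = 28/3, x2 = 6, minimum C = 824/3

Vertices and C = 23x1 + 10x2:
  (0, 34) → C = 340
  (23, 0) → C = 529
  (154/13, 29/13) → C = 3832/13
  (28/3, 6) → C = 824/3
The feasible region is unbounded (it extends along (0, 1), (1, 0)), but C strictly increases along every unbounded feasible direction, so there is no improving ray and the minimum is attained at a vertex.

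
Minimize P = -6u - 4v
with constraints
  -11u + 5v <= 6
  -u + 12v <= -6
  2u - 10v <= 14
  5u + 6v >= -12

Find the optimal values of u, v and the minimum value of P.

Feasible corners and P = -6u - 4v:
  (-102/127, -72/127) → P = 900/127
  (-96/91, -102/91) → P = 984/91
  (54/7, 1/7) → P = -328/7
  (-18/31, -47/31) → P = 296/31

The optimum lies where -u + 12v = -6 and 2u - 10v = 14.
Solving simultaneously gives u = 54/7, v = 1/7.

u = 54/7, v = 1/7, minimum P = -328/7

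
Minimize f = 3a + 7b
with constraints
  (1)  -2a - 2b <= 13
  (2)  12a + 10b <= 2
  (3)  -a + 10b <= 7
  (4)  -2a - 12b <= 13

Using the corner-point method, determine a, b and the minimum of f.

The optimum lies where -2a - 2b = 13 and -2a - 12b = 13.
Solving simultaneously gives a = -13/2, b = 0.

a = -13/2, b = 0, minimum f = -39/2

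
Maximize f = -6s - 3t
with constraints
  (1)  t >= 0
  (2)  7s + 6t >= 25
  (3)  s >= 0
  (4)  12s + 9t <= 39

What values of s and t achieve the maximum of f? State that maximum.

Vertices and f = -6s - 3t:
  (0, 25/6) → f = -25/2
  (1, 3) → f = -15
  (0, 13/3) → f = -13

The optimum lies where 7s + 6t = 25 and s = 0.
Solving simultaneously gives s = 0, t = 25/6.

s = 0, t = 25/6, maximum f = -25/2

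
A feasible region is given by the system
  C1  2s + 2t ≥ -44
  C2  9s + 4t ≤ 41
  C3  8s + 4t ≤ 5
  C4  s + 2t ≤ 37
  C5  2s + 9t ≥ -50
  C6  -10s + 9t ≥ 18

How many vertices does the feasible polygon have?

5

Pairwise boundary intersections that survive every other constraint:
  (-81, 59)
  (-148/7, -6/7)
  (-23/2, 97/4)
  (-27/112, 97/56)
  (-17/3, -116/27)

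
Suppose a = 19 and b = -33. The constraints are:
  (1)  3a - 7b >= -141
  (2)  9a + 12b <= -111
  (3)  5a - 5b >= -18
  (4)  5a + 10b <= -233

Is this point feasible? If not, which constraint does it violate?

feasible

(1): 288 ≥ -141 ✓
(2): -225 ≤ -111 ✓
(3): 260 ≥ -18 ✓
(4): -235 ≤ -233 ✓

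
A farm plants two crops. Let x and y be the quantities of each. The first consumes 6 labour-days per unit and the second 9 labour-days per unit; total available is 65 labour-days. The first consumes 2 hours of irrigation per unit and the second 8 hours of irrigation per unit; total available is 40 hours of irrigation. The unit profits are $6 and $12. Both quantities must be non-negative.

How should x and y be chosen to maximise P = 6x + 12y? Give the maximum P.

x = 16/3, y = 11/3, maximum P = 76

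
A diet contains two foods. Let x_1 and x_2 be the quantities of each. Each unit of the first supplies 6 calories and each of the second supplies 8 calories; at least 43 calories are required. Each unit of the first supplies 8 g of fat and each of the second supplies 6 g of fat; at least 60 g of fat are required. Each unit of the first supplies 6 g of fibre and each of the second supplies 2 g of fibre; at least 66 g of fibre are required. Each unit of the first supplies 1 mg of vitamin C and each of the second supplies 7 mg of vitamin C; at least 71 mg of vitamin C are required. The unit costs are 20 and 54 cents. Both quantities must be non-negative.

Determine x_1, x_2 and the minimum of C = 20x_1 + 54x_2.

Feasible corners and C = 20x_1 + 54x_2:
  (0, 33) → C = 1782
  (71, 0) → C = 1420
  (8, 9) → C = 646
The feasible region is unbounded (it extends along (0, 1), (1, 0)), but C strictly increases along every unbounded feasible direction, so there is no improving ray and the minimum is attained at a vertex.

At the optimal vertex, 6x_1 + 2x_2 = 66 and x_1 + 7x_2 = 71.
Solving simultaneously gives x_1 = 8, x_2 = 9.

x_1 = 8, x_2 = 9, minimum C = 646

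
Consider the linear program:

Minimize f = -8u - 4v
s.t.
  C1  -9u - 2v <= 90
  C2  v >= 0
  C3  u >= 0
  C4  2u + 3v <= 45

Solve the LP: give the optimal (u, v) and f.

Vertices and f = -8u - 4v:
  (0, 0) → f = 0
  (45/2, 0) → f = -180
  (0, 15) → f = -60

The optimum lies where v = 0 and 2u + 3v = 45.
Solving simultaneously gives u = 45/2, v = 0.

u = 45/2, v = 0, minimum f = -180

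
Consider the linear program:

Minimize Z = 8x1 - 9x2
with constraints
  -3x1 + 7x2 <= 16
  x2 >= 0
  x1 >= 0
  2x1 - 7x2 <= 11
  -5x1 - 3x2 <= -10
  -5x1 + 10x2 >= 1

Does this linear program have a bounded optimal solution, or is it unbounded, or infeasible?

bounded optimum

Feasible corners and Z = 8x1 - 9x2:
  (1/2, 5/2) → Z = -37/2
  (153/5, 77/5) → Z = 531/5
  (97/65, 11/13) → Z = 281/65
The feasible region has finitely many vertices and no improving ray; the minimum is -37/2 at (1/2, 5/2).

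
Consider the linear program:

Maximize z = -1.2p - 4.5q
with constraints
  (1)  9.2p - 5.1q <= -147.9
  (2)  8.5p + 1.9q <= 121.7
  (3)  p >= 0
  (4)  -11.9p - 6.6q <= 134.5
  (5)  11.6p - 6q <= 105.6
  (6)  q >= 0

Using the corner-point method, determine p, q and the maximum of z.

p = 0, q = 29, maximum z = -130.5

Feasible corners and z = -1.2p - 4.5q:
  (33966/6083, 237679/6083) → z = -1009377/5530
  (0, 29) → z = -261/2
  (0, 1217/19) → z = -10953/38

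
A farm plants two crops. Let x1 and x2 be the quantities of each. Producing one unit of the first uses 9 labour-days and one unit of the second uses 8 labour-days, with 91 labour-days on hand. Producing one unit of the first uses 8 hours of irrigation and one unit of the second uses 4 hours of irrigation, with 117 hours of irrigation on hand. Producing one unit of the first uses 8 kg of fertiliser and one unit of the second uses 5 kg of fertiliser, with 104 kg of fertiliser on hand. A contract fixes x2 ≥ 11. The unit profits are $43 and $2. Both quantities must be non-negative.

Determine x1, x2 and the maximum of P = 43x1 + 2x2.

x1 = 1/3, x2 = 11, maximum P = 109/3

Vertices and P = 43x1 + 2x2:
  (0, 91/8) → P = 91/4
  (0, 11) → P = 22
  (1/3, 11) → P = 109/3

At the optimal vertex, 9x1 + 8x2 = 91 and x2 = 11.
Solving simultaneously gives x1 = 1/3, x2 = 11.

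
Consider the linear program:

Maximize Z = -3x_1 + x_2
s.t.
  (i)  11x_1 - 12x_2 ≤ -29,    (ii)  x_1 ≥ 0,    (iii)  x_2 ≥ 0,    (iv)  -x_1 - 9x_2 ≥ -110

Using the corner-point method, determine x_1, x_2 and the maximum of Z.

The optimum lies where x_1 = 0 and -x_1 - 9x_2 = -110.
Solving simultaneously gives x_1 = 0, x_2 = 110/9.

x_1 = 0, x_2 = 110/9, maximum Z = 110/9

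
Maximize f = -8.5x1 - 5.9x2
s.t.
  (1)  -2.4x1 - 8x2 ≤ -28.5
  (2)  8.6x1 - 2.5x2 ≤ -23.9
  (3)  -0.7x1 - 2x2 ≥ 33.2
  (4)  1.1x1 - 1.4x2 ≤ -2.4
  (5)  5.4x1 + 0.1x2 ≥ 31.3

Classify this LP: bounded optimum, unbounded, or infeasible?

infeasible

The boundaries -2.4x1 - 8x2 = -28.5 and -0.7x1 - 2x2 = 33.2 meet at (-403.25, 124.5375), but that point violates 5.4x1 + 0.1x2 ≥ 31.3. Every candidate vertex is excluded by some other constraint, so the feasible region is empty.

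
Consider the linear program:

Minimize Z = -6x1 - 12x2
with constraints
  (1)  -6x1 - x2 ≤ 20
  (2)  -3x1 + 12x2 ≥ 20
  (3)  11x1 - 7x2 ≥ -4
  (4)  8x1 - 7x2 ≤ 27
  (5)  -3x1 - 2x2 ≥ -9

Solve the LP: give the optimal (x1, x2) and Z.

x1 = 55/43, x2 = 111/43, minimum Z = -1662/43

Extreme points and Z = -6x1 - 12x2:
  (92/111, 208/111) → Z = -1016/37
  (34/21, 29/14) → Z = -242/7
  (55/43, 111/43) → Z = -1662/43

At the optimal vertex, 11x1 - 7x2 = -4 and -3x1 - 2x2 = -9.
Solving simultaneously gives x1 = 55/43, x2 = 111/43.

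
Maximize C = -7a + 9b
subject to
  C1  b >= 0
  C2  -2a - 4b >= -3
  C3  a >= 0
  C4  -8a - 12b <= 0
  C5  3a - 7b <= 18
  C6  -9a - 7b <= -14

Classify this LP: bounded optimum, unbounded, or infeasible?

infeasible

The boundaries b = 0 and -2a - 4b = -3 meet at (3/2, 0), but that point violates -9a - 7b ≤ -14. Every candidate vertex is excluded by some other constraint, so the feasible region is empty.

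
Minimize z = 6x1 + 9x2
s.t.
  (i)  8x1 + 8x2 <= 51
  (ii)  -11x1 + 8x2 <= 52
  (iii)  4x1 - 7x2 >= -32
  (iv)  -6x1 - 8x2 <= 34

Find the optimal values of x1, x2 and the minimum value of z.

Feasible corners and z = 6x1 + 9x2:
  (101/88, 115/22) → z = 2373/44
  (85/2, -289/8) → z = -561/8
  (-12/5, 16/5) → z = 72/5
  (-86/17, -31/68) → z = -2343/68

The optimum lies where 8x1 + 8x2 = 51 and -6x1 - 8x2 = 34.
Solving simultaneously gives x1 = 85/2, x2 = -289/8.

x1 = 85/2, x2 = -289/8, minimum z = -561/8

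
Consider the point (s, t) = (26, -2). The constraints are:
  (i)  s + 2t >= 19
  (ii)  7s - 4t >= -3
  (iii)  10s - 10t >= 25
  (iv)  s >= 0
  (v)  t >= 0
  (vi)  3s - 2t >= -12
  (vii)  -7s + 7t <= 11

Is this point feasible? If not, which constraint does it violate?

not feasible — violates (v)

Constraint (v): t = -2, which is not ≥ 0. All other constraints are satisfied.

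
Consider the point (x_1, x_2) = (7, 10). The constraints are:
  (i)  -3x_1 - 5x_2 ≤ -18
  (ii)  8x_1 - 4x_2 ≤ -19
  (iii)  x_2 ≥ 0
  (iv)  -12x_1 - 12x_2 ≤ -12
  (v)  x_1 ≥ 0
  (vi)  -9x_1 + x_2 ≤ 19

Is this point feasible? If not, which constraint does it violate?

Constraint (ii): 8x_1 - 4x_2 = 16, which is not ≤ -19. All other constraints are satisfied.

not feasible — violates (ii)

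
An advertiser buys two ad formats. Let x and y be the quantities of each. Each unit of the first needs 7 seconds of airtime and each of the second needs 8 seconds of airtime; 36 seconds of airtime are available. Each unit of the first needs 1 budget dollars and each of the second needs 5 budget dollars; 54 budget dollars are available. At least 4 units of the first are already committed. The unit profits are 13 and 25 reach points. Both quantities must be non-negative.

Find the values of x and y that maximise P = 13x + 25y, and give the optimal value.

The binding constraints are 7x + 8y = 36 and x = 4.
Solving simultaneously gives x = 4, y = 1.

x = 4, y = 1, maximum P = 77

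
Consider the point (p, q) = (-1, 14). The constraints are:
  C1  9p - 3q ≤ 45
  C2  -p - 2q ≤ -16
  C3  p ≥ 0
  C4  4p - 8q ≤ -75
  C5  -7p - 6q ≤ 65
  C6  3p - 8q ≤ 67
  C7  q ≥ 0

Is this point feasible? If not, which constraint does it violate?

Constraint C3: p = -1, which is not ≥ 0. All other constraints are satisfied.

not feasible — violates C3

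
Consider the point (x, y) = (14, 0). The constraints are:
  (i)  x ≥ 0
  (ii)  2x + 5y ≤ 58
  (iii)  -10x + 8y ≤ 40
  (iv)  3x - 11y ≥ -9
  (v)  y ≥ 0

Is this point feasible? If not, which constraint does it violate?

(i): 14 ≥ 0 ✓
(ii): 28 ≤ 58 ✓
(iii): -140 ≤ 40 ✓
(iv): 42 ≥ -9 ✓
(v): 0 ≥ 0 ✓

feasible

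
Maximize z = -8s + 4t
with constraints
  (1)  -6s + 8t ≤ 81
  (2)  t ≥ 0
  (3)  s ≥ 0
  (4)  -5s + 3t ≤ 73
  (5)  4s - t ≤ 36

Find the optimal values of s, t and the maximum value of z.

Extreme points and z = -8s + 4t:
  (0, 81/8) → z = 81/2
  (369/26, 270/13) → z = -396/13
  (0, 0) → z = 0
  (9, 0) → z = -72

At the optimal vertex, -6s + 8t = 81 and s = 0.
Solving simultaneously gives s = 0, t = 81/8.

s = 0, t = 81/8, maximum z = 81/2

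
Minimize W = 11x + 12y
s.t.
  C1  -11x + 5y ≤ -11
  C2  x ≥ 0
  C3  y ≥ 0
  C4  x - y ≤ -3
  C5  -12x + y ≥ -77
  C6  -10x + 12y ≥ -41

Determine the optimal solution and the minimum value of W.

x = 13/3, y = 22/3, minimum W = 407/3

Corner points and W = 11x + 12y:
  (13/3, 22/3) → W = 407/3
  (374/49, 715/49) → W = 12694/49
  (80/11, 113/11) → W = 2236/11

The binding constraints are -11x + 5y = -11 and x - y = -3.
Solving simultaneously gives x = 13/3, y = 22/3.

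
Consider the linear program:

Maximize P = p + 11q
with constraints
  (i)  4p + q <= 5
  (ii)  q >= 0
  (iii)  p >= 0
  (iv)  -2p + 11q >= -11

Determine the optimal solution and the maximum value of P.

Corner points and P = p + 11q:
  (5/4, 0) → P = 5/4
  (0, 5) → P = 55
  (0, 0) → P = 0

p = 0, q = 5, maximum P = 55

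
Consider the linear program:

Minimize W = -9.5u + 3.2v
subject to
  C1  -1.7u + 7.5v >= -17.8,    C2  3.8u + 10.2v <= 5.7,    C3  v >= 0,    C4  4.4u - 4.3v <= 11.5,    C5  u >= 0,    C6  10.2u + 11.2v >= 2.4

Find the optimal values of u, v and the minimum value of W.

u = 1.5, v = 0, minimum W = -14.25

Extreme points and W = -9.5u + 3.2v:
  (3/2, 0) → W = -57/4
  (0, 19/34) → W = 152/85
  (4/17, 0) → W = -38/17
  (0, 3/14) → W = 24/35

At the optimal vertex, 3.8u + 10.2v = 5.7 and v = 0.
Solving simultaneously gives u = 3/2, v = 0.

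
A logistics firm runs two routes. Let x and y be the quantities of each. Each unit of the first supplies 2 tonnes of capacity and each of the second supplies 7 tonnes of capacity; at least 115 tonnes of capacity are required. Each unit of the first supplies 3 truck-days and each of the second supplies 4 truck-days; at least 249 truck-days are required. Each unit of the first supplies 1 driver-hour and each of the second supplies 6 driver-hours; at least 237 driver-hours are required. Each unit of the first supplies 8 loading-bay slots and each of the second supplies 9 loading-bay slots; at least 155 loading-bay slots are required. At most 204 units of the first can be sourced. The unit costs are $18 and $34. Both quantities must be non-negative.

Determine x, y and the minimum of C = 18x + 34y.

Feasible corners and C = 18x + 34y:
  (0, 249/4) → C = 4233/2
  (39, 33) → C = 1824
  (204, 11/2) → C = 3859
The feasible region is unbounded (it extends along (0, 1)), but C strictly increases along every unbounded feasible direction, so there is no improving ray and the minimum is attained at a vertex.

x = 39, y = 33, minimum C = 1824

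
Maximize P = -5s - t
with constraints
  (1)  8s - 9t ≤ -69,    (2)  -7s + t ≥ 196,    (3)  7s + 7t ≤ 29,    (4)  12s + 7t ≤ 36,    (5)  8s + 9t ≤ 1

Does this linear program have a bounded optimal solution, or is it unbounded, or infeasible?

unbounded

From the feasible point (-339/11, -217/11), moving in the direction (-9, -8) keeps every constraint satisfied while P increases without bound.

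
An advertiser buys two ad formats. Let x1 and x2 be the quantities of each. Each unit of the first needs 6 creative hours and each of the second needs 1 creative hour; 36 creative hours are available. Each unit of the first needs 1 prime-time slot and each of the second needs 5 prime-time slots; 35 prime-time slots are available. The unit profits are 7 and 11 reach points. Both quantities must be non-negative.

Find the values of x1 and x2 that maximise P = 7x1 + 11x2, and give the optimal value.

x1 = 5, x2 = 6, maximum P = 101

Feasible corners and P = 7x1 + 11x2:
  (0, 0) → P = 0
  (0, 7) → P = 77
  (6, 0) → P = 42
  (5, 6) → P = 101

The optimum lies where 6x1 + x2 = 36 and x1 + 5x2 = 35.
Solving simultaneously gives x1 = 5, x2 = 6.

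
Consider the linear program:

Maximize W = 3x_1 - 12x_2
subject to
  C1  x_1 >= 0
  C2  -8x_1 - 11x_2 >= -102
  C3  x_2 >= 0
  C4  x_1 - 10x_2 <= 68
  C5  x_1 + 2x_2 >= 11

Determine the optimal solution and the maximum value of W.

Feasible corners and W = 3x_1 - 12x_2:
  (0, 102/11) → W = -1224/11
  (0, 11/2) → W = -66
  (51/4, 0) → W = 153/4
  (11, 0) → W = 33

The optimum lies where -8x_1 - 11x_2 = -102 and x_2 = 0.
Solving simultaneously gives x_1 = 51/4, x_2 = 0.

x_1 = 51/4, x_2 = 0, maximum W = 153/4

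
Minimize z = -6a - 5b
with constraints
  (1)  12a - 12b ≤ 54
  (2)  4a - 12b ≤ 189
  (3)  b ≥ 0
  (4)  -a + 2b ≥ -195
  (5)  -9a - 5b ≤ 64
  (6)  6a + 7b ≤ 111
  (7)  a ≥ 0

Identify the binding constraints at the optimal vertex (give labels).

(1) and (6)

Corner points and z = -6a - 5b:
  (9/2, 0) → z = -27
  (285/26, 84/13) → z = -1275/13
  (0, 0) → z = 0
  (0, 111/7) → z = -555/7

The minimum is at (285/26, 84/13). Substituting into each constraint, equality holds for (1) and (6); the remaining constraints have slack.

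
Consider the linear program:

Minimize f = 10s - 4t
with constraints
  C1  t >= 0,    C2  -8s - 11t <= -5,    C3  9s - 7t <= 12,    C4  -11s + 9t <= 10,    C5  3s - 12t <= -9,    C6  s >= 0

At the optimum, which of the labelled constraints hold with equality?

C4 and C6

Extreme points and f = 10s - 4t:
  (89/2, 111/2) → f = 223
  (69/29, 39/29) → f = 534/29
  (0, 10/9) → f = -40/9
  (0, 3/4) → f = -3

The minimum is at (0, 10/9). Substituting into each constraint, equality holds for C4 and C6; the remaining constraints have slack.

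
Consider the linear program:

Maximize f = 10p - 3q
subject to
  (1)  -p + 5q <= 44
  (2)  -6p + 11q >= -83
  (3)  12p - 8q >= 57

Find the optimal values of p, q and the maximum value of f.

p = 899/19, q = 347/19, maximum f = 7949/19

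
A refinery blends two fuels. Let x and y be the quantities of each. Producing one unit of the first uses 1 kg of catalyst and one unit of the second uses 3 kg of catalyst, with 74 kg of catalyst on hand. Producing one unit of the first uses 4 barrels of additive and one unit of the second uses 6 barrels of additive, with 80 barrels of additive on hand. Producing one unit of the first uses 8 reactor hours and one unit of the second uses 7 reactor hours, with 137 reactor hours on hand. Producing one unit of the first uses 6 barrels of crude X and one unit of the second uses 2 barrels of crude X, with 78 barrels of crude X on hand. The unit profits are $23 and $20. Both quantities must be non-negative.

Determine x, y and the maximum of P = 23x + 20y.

Extreme points and P = 23x + 20y:
  (0, 0) → P = 0
  (0, 40/3) → P = 800/3
  (13, 0) → P = 299
  (11, 6) → P = 373

The optimum lies where 4x + 6y = 80 and 6x + 2y = 78.
Solving simultaneously gives x = 11, y = 6.

x = 11, y = 6, maximum P = 373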